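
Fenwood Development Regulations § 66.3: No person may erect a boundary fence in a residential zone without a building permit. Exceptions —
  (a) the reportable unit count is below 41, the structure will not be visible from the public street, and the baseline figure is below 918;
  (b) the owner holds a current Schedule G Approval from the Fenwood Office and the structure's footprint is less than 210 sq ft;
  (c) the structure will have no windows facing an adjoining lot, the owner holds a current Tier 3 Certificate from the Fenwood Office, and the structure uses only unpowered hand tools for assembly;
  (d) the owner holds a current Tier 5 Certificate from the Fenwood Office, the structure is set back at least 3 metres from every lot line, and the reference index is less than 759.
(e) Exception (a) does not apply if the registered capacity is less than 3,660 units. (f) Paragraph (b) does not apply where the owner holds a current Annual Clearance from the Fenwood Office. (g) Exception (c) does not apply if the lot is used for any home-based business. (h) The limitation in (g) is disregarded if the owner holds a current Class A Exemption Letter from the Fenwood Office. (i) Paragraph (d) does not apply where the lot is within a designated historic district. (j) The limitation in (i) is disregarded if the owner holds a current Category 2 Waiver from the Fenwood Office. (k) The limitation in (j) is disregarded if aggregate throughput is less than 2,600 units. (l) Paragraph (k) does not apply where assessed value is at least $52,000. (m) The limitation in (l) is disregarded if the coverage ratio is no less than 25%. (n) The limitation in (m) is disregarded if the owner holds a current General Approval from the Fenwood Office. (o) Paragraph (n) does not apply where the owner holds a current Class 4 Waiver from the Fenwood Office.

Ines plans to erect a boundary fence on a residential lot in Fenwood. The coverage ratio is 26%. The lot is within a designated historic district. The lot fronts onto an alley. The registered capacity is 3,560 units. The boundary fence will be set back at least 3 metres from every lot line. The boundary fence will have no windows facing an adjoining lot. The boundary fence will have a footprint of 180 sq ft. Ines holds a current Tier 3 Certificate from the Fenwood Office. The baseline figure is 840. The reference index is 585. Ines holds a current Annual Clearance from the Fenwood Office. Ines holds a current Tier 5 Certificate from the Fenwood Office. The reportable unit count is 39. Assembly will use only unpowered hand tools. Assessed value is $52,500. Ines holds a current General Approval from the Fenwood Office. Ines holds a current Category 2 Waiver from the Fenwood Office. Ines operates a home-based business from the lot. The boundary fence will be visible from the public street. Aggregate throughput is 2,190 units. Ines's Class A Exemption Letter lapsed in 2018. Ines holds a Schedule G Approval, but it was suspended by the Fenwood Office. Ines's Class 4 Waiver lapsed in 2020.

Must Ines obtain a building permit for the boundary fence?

Exception (a) requires that the structure will not be visible from the public street; but the structure will be visible from the street, so (a) is unavailable.
Exception (b) does not apply: the Schedule G Approval is not current.
All of (c)'s requirements are met (no windows face an adjoining lot; a current Tier 3 Certificate is held; assembly uses only hand tools). Turning to paragraphs (g)–(h): (g) operates against (c): a home-based business operates on the lot. (h) is inapplicable (the Class A Exemption Letter is not current), so (g) stands. Exception (c) does not apply.
All of (d)'s requirements are met (a current Tier 5 Certificate is held; the setback is at least 3 m on every side; the reference index is 585, less than the 759 limit). Applying paragraphs (i)–(o): (i) is engaged (the lot is in a historic district), but is overridden by (j): (j) operates — a current Category 2 Waiver is held. (k) applies (aggregate throughput is 2,190 units, less than the 2,600 units limit), but is itself disapplied by (l): (l) operates against (k): assessed value is $52,500, meeting the $52,000 threshold. (m) would limit (l) — the coverage ratio is 26%, meeting the 25% threshold — but (n) sets (m) aside: (n) applies — a current General Approval is held. (o) is not engaged (the Class 4 Waiver is not current), so (n) stands. (d) remains available.

No — exception (d) applies; Ines does not need a building permit.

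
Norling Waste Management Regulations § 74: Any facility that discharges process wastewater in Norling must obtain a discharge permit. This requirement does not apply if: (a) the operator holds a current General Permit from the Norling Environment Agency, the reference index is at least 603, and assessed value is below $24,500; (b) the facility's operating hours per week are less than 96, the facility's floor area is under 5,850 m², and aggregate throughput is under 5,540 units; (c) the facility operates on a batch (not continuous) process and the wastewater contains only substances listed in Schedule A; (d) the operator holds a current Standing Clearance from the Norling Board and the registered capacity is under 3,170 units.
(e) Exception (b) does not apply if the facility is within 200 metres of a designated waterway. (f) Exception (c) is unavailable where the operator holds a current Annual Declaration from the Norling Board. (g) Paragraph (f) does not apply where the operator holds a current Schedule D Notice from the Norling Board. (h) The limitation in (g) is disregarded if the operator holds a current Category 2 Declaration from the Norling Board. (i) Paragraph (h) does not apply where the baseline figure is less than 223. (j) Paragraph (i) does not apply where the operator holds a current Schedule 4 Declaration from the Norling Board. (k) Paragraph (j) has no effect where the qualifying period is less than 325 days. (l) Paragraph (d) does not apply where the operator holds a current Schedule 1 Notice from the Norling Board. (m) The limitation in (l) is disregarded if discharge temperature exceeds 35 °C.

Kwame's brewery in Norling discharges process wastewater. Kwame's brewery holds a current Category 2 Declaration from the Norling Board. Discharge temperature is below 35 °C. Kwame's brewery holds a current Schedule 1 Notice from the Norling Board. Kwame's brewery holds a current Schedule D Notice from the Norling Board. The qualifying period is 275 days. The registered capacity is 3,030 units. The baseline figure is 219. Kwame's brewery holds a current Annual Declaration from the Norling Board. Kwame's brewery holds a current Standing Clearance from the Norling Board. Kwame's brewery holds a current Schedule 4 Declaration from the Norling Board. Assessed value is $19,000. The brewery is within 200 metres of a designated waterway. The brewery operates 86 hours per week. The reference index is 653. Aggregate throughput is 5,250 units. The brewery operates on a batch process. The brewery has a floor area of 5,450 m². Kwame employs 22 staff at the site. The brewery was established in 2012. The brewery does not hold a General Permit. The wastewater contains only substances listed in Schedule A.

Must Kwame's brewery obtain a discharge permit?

Exception (a) does not apply: no General Permit is held.
Exception (b): the facility's operating hours per week are 86, less than the 96 limit; the facility's floor area is 5,450 m², under the 5,850 m² limit; aggregate throughput is 5,250 units, under the 5,540 units limit — every condition holds. But: (e) operates against (b): the brewery is within 200 m of a designated waterway. (b) is therefore removed.
All of (c)'s requirements are met (the facility operates on a batch process; the wastewater is Schedule-A-only). Considering the limiting provisions: (f) applies (a current Annual Declaration is held), but is overridden by (g): (g) operates against (f): a current Schedule D Notice is held. (h) is triggered (a current Category 2 Declaration is held), but is set aside by (i): (i) operates against (h): the baseline figure is 219, less than the 223 limit. (j) applies (a current Schedule 4 Declaration is held), but is overridden by (k): (k) is triggered — the qualifying period is 275 days, less than the 325 days limit. So (c) applies.
Exception (d)'s conditions are all satisfied: a current Standing Clearance is held; the registered capacity is 3,030 units, under the 3,170 units limit. However, paragraphs (l)–(m) must be considered: (l) is engaged — a current Schedule 1 Notice is held. (m) does not operate here (discharge temperature is below 35 °C), so (l) stands. Exception (d) does not apply.

No — exception (c) applies; Kwame's brewery is not required to obtain a discharge permit.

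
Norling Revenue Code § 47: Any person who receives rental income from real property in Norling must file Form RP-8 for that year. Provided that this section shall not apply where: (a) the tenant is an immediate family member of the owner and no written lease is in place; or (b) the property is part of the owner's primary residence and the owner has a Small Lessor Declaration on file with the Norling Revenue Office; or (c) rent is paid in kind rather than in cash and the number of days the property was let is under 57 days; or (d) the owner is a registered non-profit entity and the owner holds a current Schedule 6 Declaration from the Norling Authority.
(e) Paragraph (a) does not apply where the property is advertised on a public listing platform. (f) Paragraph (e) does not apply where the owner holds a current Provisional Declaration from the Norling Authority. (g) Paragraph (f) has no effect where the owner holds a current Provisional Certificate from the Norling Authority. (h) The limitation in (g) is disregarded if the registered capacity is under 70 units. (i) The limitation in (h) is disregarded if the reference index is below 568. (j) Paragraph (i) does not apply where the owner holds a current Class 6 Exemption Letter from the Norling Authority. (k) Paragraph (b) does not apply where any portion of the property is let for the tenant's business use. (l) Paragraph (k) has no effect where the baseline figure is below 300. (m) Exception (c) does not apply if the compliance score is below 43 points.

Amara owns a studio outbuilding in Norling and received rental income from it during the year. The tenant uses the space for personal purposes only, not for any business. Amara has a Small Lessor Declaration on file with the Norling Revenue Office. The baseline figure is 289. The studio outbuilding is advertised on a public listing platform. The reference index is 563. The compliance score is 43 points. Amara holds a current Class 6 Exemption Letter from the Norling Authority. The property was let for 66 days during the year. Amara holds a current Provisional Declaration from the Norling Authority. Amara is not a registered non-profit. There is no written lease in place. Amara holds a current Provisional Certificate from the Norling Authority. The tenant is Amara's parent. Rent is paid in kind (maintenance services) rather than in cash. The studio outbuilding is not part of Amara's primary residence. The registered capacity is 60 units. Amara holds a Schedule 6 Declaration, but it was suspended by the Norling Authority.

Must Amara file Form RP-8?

All of (a)'s requirements are met (the tenant is an immediate family member; there is no written lease). Considering the limiting provisions: (e) is triggered (the property is publicly advertised), but yields to (f): (f) operates — a current Provisional Declaration is held. (g) operates (a current Provisional Certificate is held), but is overridden by (h): (h) is engaged — the registered capacity is 60 units, under the 70 units limit. (i) applies (the reference index is 563, below the 568 limit), but is set aside by (j): (j) operates against (i): a current Class 6 Exemption Letter is held. So (a) applies.
Exception (b) does not apply: the studio outbuilding is not part of the primary residence.
Exception (c) fails — the number of days the property was let is 66 days, not under 57 days.
Exception (d) requires that the owner is a registered non-profit entity; but Amara is not a registered non-profit, so (d) is unavailable.

No — exception (a) applies; Amara is not required to file Form RP-8.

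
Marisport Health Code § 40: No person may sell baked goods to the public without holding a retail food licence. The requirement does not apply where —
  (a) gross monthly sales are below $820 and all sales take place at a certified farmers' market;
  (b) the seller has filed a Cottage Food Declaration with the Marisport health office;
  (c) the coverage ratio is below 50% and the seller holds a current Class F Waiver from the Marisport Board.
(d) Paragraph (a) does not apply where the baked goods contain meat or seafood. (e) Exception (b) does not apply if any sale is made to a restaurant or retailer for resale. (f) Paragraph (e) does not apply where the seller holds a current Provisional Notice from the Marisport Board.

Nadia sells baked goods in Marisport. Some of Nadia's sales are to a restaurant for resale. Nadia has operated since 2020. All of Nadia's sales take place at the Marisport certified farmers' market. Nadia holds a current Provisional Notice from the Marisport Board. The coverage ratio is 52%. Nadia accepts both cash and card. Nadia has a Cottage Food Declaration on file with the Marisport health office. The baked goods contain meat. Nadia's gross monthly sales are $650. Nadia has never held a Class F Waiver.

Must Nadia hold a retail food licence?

No — exception (b) applies; Nadia is not required to hold a retail food licence.

Exception (a)'s conditions are all satisfied: gross monthly sales are $650, below the $820 limit; all sales are at a certified farmers' market. Turning to paragraph (d): (d) operates against (a): the baked goods contain meat. So (a) is unavailable.
All of (b)'s requirements are met (a Cottage Food Declaration is on file). Under paragraphs (e)–(f): (e) would limit (b) — some sales are to a restaurant for resale — but (f) sets (e) aside: (f) operates against (e): a current Provisional Notice is held. Exception (b) stands.
Exception (c) fails — the coverage ratio is 52%, not below 50%.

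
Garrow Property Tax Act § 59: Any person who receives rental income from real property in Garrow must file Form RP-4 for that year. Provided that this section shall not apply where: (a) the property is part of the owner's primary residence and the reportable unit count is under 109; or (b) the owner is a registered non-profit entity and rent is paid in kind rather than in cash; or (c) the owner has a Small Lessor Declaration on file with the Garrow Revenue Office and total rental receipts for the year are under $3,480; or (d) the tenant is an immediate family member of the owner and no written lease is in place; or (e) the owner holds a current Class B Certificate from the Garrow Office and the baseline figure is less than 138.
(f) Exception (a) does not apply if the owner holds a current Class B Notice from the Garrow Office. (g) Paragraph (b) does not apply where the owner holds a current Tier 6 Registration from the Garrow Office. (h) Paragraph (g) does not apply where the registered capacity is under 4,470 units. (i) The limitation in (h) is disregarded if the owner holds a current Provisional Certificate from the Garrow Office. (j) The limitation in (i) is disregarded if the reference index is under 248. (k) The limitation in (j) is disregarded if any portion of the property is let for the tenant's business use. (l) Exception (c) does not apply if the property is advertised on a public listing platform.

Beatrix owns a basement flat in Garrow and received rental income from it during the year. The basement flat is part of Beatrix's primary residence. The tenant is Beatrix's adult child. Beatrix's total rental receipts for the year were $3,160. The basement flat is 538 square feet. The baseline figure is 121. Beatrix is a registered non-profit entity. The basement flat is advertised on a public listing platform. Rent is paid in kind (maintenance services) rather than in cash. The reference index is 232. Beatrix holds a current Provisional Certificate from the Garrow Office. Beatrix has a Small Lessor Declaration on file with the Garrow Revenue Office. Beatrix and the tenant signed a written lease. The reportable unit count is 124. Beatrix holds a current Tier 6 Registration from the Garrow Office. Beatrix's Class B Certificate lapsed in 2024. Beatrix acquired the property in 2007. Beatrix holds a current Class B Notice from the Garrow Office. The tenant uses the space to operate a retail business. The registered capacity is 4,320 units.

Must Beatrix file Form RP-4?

Exception (a) requires that the reportable unit count is under 109; but the reportable unit count is 124, not under 109, so (a) is unavailable.
Exception (b) is satisfied on its face — Beatrix is a registered non-profit; rent is paid in kind. Turning to paragraphs (g)–(k): (g) operates against (b): a current Tier 6 Registration is held. (h) would limit (g) — the registered capacity is 4,320 units, under the 4,470 units limit — but (i) sets (h) aside: (i) operates — a current Provisional Certificate is held. (j) operates (the reference index is 232, under the 248 limit), but is set aside by (k): (k) operates against (j): the space is let for business use. Exception (b) does not apply.
Exception (c) is satisfied on its face — a Small Lessor Declaration is on file; total rental receipts for the year are $3,160, under the $3,480 limit. However, paragraph (l) must be considered: (l) operates — the property is publicly advertised. (c) is therefore removed.
Exception (d) requires that no written lease is in place; but a written lease is in place, so (d) is unavailable.
Exception (e) fails — the Class B Certificate is not current.
None of the exceptions is available; § 59 applies in full.

Yes — Beatrix must file Form RP-4.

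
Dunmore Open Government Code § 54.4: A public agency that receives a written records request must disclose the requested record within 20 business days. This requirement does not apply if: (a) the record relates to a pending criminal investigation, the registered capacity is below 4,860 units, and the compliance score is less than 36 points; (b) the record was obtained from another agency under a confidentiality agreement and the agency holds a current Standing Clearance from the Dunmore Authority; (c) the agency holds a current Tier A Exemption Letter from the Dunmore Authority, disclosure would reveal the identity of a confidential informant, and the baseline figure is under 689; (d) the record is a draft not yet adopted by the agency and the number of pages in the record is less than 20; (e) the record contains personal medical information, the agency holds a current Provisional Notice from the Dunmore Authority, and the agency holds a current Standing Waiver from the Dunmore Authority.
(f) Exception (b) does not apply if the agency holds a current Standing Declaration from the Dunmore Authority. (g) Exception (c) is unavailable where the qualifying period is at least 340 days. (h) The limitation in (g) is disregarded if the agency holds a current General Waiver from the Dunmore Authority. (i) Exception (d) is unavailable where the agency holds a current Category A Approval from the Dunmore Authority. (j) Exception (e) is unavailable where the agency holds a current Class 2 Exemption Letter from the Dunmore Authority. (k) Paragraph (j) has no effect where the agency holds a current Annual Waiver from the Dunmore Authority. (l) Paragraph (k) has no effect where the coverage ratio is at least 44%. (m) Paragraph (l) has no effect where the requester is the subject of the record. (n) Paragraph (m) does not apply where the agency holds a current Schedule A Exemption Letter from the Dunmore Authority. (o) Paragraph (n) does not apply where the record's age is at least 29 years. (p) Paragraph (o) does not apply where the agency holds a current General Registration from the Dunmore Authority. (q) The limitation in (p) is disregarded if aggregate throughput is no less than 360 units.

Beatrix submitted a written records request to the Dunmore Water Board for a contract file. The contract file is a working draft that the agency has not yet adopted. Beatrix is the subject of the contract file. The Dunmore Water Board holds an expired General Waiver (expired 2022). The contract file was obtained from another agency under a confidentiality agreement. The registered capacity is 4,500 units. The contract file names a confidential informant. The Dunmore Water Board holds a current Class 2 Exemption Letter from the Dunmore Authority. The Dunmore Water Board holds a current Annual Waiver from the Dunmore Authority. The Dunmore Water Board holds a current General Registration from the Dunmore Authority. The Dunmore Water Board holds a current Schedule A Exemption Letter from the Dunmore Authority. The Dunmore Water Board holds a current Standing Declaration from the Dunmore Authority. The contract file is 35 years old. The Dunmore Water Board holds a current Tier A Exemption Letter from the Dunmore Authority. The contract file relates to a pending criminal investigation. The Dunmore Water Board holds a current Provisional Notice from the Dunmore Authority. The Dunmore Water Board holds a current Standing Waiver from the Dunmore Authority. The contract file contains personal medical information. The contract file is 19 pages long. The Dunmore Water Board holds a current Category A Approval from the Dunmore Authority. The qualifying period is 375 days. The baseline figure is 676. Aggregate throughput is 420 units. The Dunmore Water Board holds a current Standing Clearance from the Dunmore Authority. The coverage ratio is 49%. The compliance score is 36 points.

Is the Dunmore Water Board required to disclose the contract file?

Exception (a) requires that the compliance score is less than 36 points; but the compliance score is 36 points, not less than 36 points, so (a) is unavailable.
Exception (b): the contract file was obtained under a confidentiality agreement; a current Standing Clearance is held — every condition holds. However, paragraph (f) must be considered: (f) is triggered — a current Standing Declaration is held. Exception (b) does not apply.
Exception (c) is satisfied on its face — a current Tier A Exemption Letter is held; the contract file names a confidential informant; the baseline figure is 676, under the 689 limit. Turning to paragraphs (g)–(h): (g) operates against (c): the qualifying period is 375 days, meeting the 340 days threshold. (h) is not engaged (the General Waiver is not current), so (g) stands. Exception (c) does not apply.
Exception (d): the contract file is an unadopted draft; the number of pages in the record is 19, less than the 20 limit — every condition holds. But applying paragraph (i): (i) operates against (d): a current Category A Approval is held. Exception (d) does not apply.
Exception (e): the contract file contains personal medical information; a current Provisional Notice is held; a current Standing Waiver is held — every condition holds. Under paragraphs (j)–(q): (j) would limit (e) — a current Class 2 Exemption Letter is held — but (k) sets (j) aside: (k) is engaged — a current Annual Waiver is held. (l) would limit (k) — the coverage ratio is 49%, meeting the 44% threshold — but (m) sets (l) aside: (m) operates against (l): Beatrix is the subject of the contract file. (n) operates (a current Schedule A Exemption Letter is held), but is itself disapplied by (o): (o) operates — the record's age is 35 years, meeting the 29 years threshold. (p) is triggered (a current General Registration is held), but is itself disapplied by (q): (q) applies — aggregate throughput is 420 units, meeting the 360 units threshold. So (e) applies.

No — exception (e) applies; the Dunmore Water Board is not required to disclose the contract file.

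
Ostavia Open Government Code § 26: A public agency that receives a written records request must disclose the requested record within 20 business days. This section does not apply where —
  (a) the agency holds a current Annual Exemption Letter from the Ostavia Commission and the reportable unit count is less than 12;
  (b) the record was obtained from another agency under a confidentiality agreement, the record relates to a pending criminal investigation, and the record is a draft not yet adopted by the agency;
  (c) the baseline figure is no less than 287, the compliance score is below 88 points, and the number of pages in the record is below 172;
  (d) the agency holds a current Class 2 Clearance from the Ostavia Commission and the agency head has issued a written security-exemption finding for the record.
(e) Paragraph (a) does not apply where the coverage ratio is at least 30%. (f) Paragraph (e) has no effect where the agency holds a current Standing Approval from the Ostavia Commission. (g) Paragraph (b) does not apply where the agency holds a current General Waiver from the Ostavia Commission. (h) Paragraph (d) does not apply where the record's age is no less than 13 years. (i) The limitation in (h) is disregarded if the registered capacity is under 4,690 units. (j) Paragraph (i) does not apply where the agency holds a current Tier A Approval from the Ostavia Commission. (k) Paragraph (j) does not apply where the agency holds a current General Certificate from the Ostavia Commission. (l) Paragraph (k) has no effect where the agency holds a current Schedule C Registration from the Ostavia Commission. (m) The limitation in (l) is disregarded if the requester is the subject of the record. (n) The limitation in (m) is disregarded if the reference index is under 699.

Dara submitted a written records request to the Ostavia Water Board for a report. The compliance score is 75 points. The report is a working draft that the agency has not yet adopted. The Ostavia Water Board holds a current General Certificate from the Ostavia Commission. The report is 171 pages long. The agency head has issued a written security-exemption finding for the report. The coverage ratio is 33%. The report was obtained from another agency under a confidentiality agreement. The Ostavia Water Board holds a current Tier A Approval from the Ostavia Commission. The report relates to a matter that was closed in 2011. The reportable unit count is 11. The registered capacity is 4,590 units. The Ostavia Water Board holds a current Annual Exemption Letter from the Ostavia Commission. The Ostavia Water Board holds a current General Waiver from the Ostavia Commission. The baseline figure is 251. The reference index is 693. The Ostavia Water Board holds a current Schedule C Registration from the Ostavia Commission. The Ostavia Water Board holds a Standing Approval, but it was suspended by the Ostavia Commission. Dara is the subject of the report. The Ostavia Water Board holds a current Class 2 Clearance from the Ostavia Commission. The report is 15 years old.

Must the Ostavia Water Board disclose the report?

Yes — the Ostavia Water Board must disclose the report.

Exception (a) is satisfied on its face — a current Annual Exemption Letter is held; the reportable unit count is 11, less than the 12 limit. Turning to paragraphs (e)–(f): (e) operates — the coverage ratio is 33%, meeting the 30% threshold. (f) is inapplicable (the Standing Approval is not current), so (e) stands. So (a) is unavailable.
Exception (b) does not apply: the report relates to a closed matter.
Exception (c) fails — the baseline figure is 251, short of 287.
Exception (d) is satisfied on its face — a current Class 2 Clearance is held; a written security-exemption finding has been issued. But applying paragraphs (h)–(n): (h) applies — the record's age is 15 years, meeting the 13 years threshold. (i) would limit (h) — the registered capacity is 4,590 units, under the 4,690 units limit — but (j) sets (i) aside: (j) applies — a current Tier A Approval is held. (k) is triggered (a current General Certificate is held), but is overridden by (l): (l) is triggered — a current Schedule C Registration is held. (m) would limit (l) — Dara is the subject of the report — but (n) sets (m) aside: (n) operates against (m): the reference index is 693, under the 699 limit. (d) is therefore removed.
Every exception is unavailable, so the rule governs.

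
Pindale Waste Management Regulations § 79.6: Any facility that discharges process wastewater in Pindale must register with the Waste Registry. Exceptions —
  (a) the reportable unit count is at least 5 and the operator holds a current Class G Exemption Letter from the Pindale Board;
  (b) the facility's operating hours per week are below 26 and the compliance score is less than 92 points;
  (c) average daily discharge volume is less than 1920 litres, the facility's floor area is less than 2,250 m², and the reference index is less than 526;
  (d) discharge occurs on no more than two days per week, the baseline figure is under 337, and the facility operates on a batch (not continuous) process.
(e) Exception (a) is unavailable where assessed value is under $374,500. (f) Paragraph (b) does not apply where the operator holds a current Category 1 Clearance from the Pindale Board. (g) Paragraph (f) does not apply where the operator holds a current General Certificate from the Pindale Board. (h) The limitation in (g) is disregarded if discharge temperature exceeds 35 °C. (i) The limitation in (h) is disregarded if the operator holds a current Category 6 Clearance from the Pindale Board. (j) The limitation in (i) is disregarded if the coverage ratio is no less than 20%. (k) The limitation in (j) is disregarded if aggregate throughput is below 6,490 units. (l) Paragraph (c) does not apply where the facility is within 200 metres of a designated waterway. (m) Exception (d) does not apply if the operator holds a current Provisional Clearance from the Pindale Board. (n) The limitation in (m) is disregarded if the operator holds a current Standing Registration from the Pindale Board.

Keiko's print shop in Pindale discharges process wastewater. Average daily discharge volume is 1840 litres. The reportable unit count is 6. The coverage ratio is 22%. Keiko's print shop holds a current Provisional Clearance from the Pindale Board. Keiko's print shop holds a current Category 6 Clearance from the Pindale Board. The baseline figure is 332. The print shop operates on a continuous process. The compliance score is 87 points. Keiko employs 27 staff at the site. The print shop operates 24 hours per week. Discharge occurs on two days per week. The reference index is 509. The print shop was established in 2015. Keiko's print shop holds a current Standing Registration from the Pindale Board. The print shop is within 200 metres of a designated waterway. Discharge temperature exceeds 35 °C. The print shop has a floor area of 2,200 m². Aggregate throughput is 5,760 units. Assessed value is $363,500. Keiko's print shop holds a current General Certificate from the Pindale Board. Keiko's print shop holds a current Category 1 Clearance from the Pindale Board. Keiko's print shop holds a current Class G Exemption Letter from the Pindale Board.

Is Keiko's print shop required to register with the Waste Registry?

No — exception (b) applies; Keiko's print shop is not required to register with the Waste Registry.

Exception (a)'s conditions are all satisfied: the reportable unit count is 6, meeting the 5 threshold; a current Class G Exemption Letter is held. Turning to paragraph (e): (e) is engaged — assessed value is $363,500, under the $374,500 limit. Exception (a) does not apply.
Exception (b) is satisfied on its face — the facility's operating hours per week are 24, below the 26 limit; the compliance score is 87 points, less than the 92 points limit. Considering the limiting provisions: (f) would limit (b) — a current Category 1 Clearance is held — but (g) sets (f) aside: (g) operates against (f): a current General Certificate is held. (h) would limit (g) — discharge temperature exceeds 35 °C — but (i) sets (h) aside: (i) applies — a current Category 6 Clearance is held. (j) is triggered (the coverage ratio is 22%, meeting the 20% threshold), but yields to (k): (k) is triggered — aggregate throughput is 5,760 units, below the 6,490 units limit. So (b) applies.
All of (c)'s requirements are met (average daily discharge volume is 1840 litres, less than the 1920 litres limit; the facility's floor area is 2,200 m², less than the 2,250 m² limit; the reference index is 509, less than the 526 limit). But applying paragraph (l): (l) operates against (c): the print shop is within 200 m of a designated waterway. So (c) is unavailable.
Exception (d) does not apply: the facility operates on a continuous process.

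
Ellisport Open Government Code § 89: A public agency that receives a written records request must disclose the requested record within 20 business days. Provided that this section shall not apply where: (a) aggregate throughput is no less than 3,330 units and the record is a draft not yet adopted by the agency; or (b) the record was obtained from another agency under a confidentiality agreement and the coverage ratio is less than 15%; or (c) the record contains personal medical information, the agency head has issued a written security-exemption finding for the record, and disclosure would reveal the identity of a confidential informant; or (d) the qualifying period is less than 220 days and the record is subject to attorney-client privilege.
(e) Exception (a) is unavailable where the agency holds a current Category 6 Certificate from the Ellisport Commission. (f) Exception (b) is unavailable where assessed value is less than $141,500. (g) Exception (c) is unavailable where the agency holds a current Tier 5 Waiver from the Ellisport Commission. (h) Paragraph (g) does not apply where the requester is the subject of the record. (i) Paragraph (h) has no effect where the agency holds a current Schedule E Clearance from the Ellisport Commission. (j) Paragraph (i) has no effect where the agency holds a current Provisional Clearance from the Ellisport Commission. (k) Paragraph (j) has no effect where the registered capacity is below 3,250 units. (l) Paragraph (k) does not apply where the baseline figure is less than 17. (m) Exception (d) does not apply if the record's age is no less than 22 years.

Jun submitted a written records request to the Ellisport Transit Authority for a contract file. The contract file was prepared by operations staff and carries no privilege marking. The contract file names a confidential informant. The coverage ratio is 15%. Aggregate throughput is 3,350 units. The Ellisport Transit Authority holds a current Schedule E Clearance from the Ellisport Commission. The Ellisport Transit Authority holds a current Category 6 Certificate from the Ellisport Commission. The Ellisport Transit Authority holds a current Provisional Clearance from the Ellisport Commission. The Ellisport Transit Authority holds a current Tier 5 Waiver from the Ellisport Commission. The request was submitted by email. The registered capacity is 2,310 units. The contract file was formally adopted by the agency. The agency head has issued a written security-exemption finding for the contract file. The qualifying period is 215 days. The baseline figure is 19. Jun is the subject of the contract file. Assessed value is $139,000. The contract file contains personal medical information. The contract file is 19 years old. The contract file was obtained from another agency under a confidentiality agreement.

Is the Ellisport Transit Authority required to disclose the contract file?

Yes — the Ellisport Transit Authority must disclose the contract file.

Exception (a) fails — the contract file has been formally adopted.
Exception (b) does not apply: the coverage ratio is 15%, not less than 15%.
Exception (c): the contract file contains personal medical information; a written security-exemption finding has been issued; the contract file names a confidential informant — every condition holds. Turning to paragraphs (g)–(l): (g) operates — a current Tier 5 Waiver is held. (h) would limit (g) — Jun is the subject of the contract file — but (i) sets (h) aside: (i) applies — a current Schedule E Clearance is held. (j) would limit (i) — a current Provisional Clearance is held — but (k) sets (j) aside: (k) operates against (j): the registered capacity is 2,310 units, below the 3,250 units limit. (l) is not engaged (the baseline figure is 19, not less than 17), so (k) stands. So (c) is unavailable.
Exception (d) fails — the contract file carries no privilege marking.
Every exception is unavailable, so the rule governs.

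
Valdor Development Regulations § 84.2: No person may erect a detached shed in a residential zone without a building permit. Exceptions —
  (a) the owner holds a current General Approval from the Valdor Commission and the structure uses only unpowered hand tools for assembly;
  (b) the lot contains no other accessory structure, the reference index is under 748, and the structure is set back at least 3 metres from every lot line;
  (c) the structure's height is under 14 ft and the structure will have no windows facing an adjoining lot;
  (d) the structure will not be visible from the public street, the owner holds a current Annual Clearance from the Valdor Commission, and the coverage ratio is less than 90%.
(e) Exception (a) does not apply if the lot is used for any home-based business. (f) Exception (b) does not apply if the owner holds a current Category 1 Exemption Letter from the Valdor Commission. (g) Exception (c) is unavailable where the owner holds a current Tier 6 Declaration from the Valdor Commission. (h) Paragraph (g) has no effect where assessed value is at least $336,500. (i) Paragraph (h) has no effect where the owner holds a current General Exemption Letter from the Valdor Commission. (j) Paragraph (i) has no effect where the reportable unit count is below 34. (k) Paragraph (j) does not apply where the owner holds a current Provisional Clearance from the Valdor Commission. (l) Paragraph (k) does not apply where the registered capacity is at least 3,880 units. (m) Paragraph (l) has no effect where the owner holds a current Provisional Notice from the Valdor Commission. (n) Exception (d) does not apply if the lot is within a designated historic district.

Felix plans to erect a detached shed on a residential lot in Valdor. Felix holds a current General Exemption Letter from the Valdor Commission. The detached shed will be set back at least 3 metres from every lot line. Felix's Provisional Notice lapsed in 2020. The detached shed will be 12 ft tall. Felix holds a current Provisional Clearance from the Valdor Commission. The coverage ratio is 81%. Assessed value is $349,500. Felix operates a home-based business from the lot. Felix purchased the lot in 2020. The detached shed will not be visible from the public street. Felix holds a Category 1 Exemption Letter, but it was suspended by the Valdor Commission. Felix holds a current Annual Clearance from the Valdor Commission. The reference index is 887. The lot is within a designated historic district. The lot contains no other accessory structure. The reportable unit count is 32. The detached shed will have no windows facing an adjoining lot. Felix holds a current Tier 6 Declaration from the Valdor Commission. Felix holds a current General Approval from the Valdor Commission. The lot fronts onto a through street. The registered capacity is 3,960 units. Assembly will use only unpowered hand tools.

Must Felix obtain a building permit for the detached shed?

Exception (a) is satisfied on its face — a current General Approval is held; assembly uses only hand tools. However, paragraph (e) must be considered: (e) operates against (a): a home-based business operates on the lot. (a) is therefore removed.
Exception (b) does not apply: the reference index is 887, not under 748.
Exception (c) is satisfied on its face — the structure's height is 12 ft, under the 14 ft limit; no windows face an adjoining lot. Under paragraphs (g)–(m): (g) is engaged (a current Tier 6 Declaration is held), but is overridden by (h): (h) operates against (g): assessed value is $349,500, meeting the $336,500 threshold. (i) applies (a current General Exemption Letter is held), but is itself disapplied by (j): (j) applies — the reportable unit count is 32, below the 34 limit. (k) would limit (j) — a current Provisional Clearance is held — but (l) sets (k) aside: (l) is triggered — the registered capacity is 3,960 units, meeting the 3,880 units threshold. (m) is inapplicable (there is no Provisional Notice in force), so (l) stands. (c) remains available.
Exception (d) is satisfied on its face — the structure will not be visible from the street; a current Annual Clearance is held; the coverage ratio is 81%, less than the 90% limit. But applying paragraph (n): (n) operates against (d): the lot is in a historic district. (d) is therefore removed.

No — exception (c) applies; Felix does not need a building permit.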